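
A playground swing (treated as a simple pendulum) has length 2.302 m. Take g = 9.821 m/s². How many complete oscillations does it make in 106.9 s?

T = 2π√(L/g) = 2π√(2.302/9.821) = 3.0420 s.
Number of complete oscillations = ⌊106.9/3.0420⌋ = ⌊35.142⌋ = 35.

35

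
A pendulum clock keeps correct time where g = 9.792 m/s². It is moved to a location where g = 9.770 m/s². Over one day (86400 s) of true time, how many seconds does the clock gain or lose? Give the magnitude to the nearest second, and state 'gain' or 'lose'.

lose 97 s

The clock's period scales as T ∝ 1/√g, so T'/T = √(9.792/9.770) = 1.00113.
In 86400 s of true time the clock registers 86400/1.00113 = 86302.9 s, so it loses 97 s.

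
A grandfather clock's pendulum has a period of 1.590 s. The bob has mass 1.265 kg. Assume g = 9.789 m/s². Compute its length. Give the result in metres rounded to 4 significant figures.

0.6269 m

From T = 2π√(L/g), L = gT²/(4π²) = 9.789 × 1.5900²/(4π²) = 0.6269 m.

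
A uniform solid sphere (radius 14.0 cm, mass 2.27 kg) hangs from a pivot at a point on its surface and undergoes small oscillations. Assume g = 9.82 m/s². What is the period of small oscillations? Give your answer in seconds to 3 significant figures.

I_cm = (2/5)mr² = 0.01780 kg·m². The pivot is at distance d = 0.140 m from the centre of mass.
By the parallel-axis theorem, I = I_cm + md² = 0.01780 + 0.04449 = 0.06229 kg·m².
T = 2π√(I/(mgd)) = 2π√(0.06229/(2.27 × 9.82 × 0.140)) = 0.888 s.

0.888 s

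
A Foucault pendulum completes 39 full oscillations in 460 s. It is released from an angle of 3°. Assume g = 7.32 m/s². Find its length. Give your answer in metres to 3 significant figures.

25.8 m

T = 460/39 = 11.79 s.
From T = 2π√(L/g), L = gT²/(4π²) = 7.32 × 11.79²/(4π²) = 25.8 m.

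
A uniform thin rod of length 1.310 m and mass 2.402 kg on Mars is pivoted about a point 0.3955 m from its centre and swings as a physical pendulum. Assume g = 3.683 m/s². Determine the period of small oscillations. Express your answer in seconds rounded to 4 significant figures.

For a physical pendulum T = 2π√(I/(mgd)), with d = 0.39550 m from pivot to centre of mass.
I_cm = mL²/12 = 2.402 × 1.310²/12 = 0.34351 kg·m²; I = I_cm + md² = 0.34351 + 2.402 × 0.39550² = 0.71923 kg·m².
T = 2π√(0.71923/(2.402 × 3.683 × 0.39550)) = 2.849 s.

2.849 s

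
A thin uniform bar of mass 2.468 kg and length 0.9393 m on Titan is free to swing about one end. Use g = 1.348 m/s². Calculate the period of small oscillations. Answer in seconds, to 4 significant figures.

For a physical pendulum T = 2π√(I/(mgd)), with d = 0.46965 m from pivot to centre of mass.
I_cm = mL²/12 = 2.468 × 0.9393²/12 = 0.18146 kg·m²; I = I_cm + md² = 0.18146 + 2.468 × 0.46965² = 0.72583 kg·m².
T = 2π√(0.72583/(2.468 × 1.348 × 0.46965)) = 4.282 s.

4.282 s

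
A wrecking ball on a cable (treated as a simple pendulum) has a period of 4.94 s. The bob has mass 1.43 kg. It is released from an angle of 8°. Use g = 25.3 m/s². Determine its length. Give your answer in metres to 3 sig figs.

From T = 2π√(L/g), L = gT²/(4π²) = 25.3 × 4.940²/(4π²) = 15.6 m.

15.6 m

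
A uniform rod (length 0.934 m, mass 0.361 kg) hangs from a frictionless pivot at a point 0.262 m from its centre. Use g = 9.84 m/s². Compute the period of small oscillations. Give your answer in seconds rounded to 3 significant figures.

1.47 s

For a physical pendulum T = 2π√(I/(mgd)), with d = 0.2620 m from pivot to centre of mass.
I_cm = mL²/12 = 0.361 × 0.934²/12 = 0.02624 kg·m²; I = I_cm + md² = 0.02624 + 0.361 × 0.2620² = 0.05102 kg·m².
T = 2π√(0.05102/(0.361 × 9.84 × 0.2620)) = 1.47 s.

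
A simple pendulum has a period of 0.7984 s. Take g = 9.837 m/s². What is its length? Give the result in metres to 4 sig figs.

0.1588 m

From T = 2π√(L/g), L = gT²/(4π²) = 9.837 × 0.79840²/(4π²) = 0.1588 m.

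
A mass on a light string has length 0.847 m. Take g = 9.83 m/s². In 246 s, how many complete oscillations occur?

133

T = 2π√(L/g) = 2π√(0.847/9.83) = 1.844 s.
Number of complete oscillations = ⌊246/1.844⌋ = ⌊133.4⌋ = 133.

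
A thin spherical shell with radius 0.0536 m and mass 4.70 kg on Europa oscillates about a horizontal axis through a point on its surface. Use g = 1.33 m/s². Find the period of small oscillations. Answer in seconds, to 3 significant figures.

I_cm = (2/3)mr² = 0.009002 kg·m². The pivot is at distance d = 0.0536 m from the centre of mass.
By the parallel-axis theorem, I = I_cm + md² = 0.009002 + 0.01350 = 0.02250 kg·m².
T = 2π√(I/(mgd)) = 2π√(0.02250/(4.70 × 1.33 × 0.0536)) = 1.63 s.

1.63 s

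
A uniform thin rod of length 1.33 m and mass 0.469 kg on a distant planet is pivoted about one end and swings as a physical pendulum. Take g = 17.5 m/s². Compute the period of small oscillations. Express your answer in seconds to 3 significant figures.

For a physical pendulum T = 2π√(I/(mgd)), with d = 0.6650 m from pivot to centre of mass.
I_cm = mL²/12 = 0.469 × 1.33²/12 = 0.06913 kg·m²; I = I_cm + md² = 0.06913 + 0.469 × 0.6650² = 0.2765 kg·m².
T = 2π√(0.2765/(0.469 × 17.5 × 0.6650)) = 1.41 s.

1.41 s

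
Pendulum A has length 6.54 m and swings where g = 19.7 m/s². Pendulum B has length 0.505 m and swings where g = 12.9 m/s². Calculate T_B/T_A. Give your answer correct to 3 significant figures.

0.343

T = 2π√(L/g), so T_B/T_A = √((L_B/g_B)/(L_A/g_A)) = √((0.505/12.9)/(6.54/19.7)) = 0.343.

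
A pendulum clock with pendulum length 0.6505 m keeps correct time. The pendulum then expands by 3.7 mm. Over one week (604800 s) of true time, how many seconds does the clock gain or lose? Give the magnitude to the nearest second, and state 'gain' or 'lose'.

T ∝ √L, so T'/T = √(0.65420/0.6505) = 1.00284.
In 604800 s of true time the clock registers 604800/1.00284 = 603087.3 s, so it loses 1713 s.

lose 1713 s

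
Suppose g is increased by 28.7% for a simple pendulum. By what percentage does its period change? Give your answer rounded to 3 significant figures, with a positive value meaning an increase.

-11.9%

T ∝ 1/√g, so T'/T = 1/√(1.287) = 0.8815.
Percentage change in T = (0.8815 − 1) × 100% = -11.9%.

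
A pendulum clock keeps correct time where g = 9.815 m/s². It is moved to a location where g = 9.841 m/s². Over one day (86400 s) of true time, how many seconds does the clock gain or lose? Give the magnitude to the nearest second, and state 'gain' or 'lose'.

gain 114 s

The clock's period scales as T ∝ 1/√g, so T'/T = √(9.815/9.841) = 0.998678.
In 86400 s of true time the clock registers 86400/0.998678 = 86514.4 s, so it gains 114 s.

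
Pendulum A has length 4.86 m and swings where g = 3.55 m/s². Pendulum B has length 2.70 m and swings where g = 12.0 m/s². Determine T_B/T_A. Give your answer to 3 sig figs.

T = 2π√(L/g), so T_B/T_A = √((L_B/g_B)/(L_A/g_A)) = √((2.70/12.0)/(4.86/3.55)) = 0.405.

0.405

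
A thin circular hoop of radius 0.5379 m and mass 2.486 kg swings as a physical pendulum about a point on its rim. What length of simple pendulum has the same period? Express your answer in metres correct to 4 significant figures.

The equivalent simple-pendulum length is L_eq = I/(md), where I is about the pivot and d = 0.53790 m.
I_cm = mR² = 0.71929 kg·m², so I = I_cm + md² = 0.71929 + 0.71929 = 1.4386 kg·m².
L_eq = 1.4386/(2.486 × 0.53790) = 1.076 m.

1.076 m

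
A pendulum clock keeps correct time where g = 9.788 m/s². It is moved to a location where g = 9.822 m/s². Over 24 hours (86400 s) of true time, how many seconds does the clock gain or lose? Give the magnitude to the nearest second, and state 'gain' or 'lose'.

The clock's period scales as T ∝ 1/√g, so T'/T = √(9.788/9.822) = 0.998268.
In 86400 s of true time the clock registers 86400/0.998268 = 86549.9 s, so it gains 150 s.

gain 150 s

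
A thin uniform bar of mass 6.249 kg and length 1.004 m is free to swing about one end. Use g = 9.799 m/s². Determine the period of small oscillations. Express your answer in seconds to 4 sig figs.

1.642 s

For a physical pendulum T = 2π√(I/(mgd)), with d = 0.50200 m from pivot to centre of mass.
I_cm = mL²/12 = 6.249 × 1.004²/12 = 0.52492 kg·m²; I = I_cm + md² = 0.52492 + 6.249 × 0.50200² = 2.0997 kg·m².
T = 2π√(2.0997/(6.249 × 9.799 × 0.50200)) = 1.642 s.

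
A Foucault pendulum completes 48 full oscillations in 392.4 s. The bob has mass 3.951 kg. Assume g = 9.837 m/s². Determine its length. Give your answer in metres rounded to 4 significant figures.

T = 392.4/48 = 8.1750 s.
From T = 2π√(L/g), L = gT²/(4π²) = 9.837 × 8.1750²/(4π²) = 16.65 m.

16.65 m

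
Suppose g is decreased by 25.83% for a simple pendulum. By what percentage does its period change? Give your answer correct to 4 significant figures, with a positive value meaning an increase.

T ∝ 1/√g, so T'/T = 1/√(0.74170) = 1.1611.
Percentage change in T = (1.1611 − 1) × 100% = 16.11%.

16.11%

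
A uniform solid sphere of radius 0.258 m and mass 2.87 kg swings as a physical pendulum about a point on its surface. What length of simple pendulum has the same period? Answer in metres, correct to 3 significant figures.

The equivalent simple-pendulum length is L_eq = I/(md), where I is about the pivot and d = 0.2580 m.
I_cm = (2/5)mR² = 0.07642 kg·m², so I = I_cm + md² = 0.07642 + 0.1910 = 0.2675 kg·m².
L_eq = 0.2675/(2.87 × 0.2580) = 0.361 m.

0.361 m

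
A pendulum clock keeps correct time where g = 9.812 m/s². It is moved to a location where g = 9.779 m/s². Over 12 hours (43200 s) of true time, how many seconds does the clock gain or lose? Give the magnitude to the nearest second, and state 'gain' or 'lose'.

The clock's period scales as T ∝ 1/√g, so T'/T = √(9.812/9.779) = 1.00169.
In 43200 s of true time the clock registers 43200/1.00169 = 43127.3 s, so it loses 73 s.

lose 73 s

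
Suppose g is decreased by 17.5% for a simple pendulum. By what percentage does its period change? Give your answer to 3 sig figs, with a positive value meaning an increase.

T ∝ 1/√g, so T'/T = 1/√(0.8250) = 1.101.
Percentage change in T = (1.101 − 1) × 100% = 10.1%.

10.1%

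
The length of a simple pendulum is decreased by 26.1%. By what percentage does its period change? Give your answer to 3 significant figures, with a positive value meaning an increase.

-14.0%

T ∝ √L, so T'/T = √(0.7390) = 0.8597.
Percentage change in T = (0.8597 − 1) × 100% = -14.0%.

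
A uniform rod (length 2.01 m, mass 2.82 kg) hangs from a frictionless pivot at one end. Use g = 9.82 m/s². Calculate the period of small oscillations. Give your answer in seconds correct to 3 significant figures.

For a physical pendulum T = 2π√(I/(mgd)), with d = 1.005 m from pivot to centre of mass.
I_cm = mL²/12 = 2.82 × 2.01²/12 = 0.9494 kg·m²; I = I_cm + md² = 0.9494 + 2.82 × 1.005² = 3.798 kg·m².
T = 2π√(3.798/(2.82 × 9.82 × 1.005)) = 2.32 s.

2.32 s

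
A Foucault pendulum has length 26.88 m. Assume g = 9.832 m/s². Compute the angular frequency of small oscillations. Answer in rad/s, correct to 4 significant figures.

0.6048 rad/s

ω = √(g/L) = √(9.832/26.88) = 0.6048 rad/s.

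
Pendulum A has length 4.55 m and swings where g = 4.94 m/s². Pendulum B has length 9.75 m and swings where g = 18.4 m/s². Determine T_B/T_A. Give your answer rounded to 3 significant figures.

T = 2π√(L/g), so T_B/T_A = √((L_B/g_B)/(L_A/g_A)) = √((9.75/18.4)/(4.55/4.94)) = 0.758.

0.758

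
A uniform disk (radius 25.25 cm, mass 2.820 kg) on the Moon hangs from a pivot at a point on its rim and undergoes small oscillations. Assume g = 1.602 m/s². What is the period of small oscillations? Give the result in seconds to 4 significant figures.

3.055 s

I_cm = ½mr² = 0.089896 kg·m². The pivot is at distance d = 0.2525 m from the centre of mass.
By the parallel-axis theorem, I = I_cm + md² = 0.089896 + 0.17979 = 0.26969 kg·m².
T = 2π√(I/(mgd)) = 2π√(0.26969/(2.820 × 1.602 × 0.2525)) = 3.055 s.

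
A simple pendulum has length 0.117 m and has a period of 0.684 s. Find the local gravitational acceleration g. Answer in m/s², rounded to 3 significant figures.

9.87 m/s²

From T = 2π√(L/g), g = 4π²L/T² = 4π² × 0.117/0.6840² = 9.87 m/s².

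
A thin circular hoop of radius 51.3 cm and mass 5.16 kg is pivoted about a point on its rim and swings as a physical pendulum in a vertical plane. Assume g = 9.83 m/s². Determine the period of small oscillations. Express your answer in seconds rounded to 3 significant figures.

I_cm = mr² = 1.358 kg·m². The pivot is at distance d = 0.513 m from the centre of mass.
By the parallel-axis theorem, I = I_cm + md² = 1.358 + 1.358 = 2.716 kg·m².
T = 2π√(I/(mgd)) = 2π√(2.716/(5.16 × 9.83 × 0.513)) = 2.03 s.

2.03 s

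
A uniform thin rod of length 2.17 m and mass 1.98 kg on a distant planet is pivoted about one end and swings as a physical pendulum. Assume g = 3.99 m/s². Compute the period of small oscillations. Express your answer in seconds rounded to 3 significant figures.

3.78 s

For a physical pendulum T = 2π√(I/(mgd)), with d = 1.085 m from pivot to centre of mass.
I_cm = mL²/12 = 1.98 × 2.17²/12 = 0.7770 kg·m²; I = I_cm + md² = 0.7770 + 1.98 × 1.085² = 3.108 kg·m².
T = 2π√(3.108/(1.98 × 3.99 × 1.085)) = 3.78 s.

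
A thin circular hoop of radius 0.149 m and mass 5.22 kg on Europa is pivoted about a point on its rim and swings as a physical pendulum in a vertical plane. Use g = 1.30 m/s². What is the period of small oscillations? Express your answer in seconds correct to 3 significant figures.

I_cm = mr² = 0.1159 kg·m². The pivot is at distance d = 0.149 m from the centre of mass.
By the parallel-axis theorem, I = I_cm + md² = 0.1159 + 0.1159 = 0.2318 kg·m².
T = 2π√(I/(mgd)) = 2π√(0.2318/(5.22 × 1.30 × 0.149)) = 3.01 s.

3.01 s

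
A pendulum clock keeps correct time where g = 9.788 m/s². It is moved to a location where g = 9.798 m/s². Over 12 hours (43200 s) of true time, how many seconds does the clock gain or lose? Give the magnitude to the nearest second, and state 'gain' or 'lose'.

The clock's period scales as T ∝ 1/√g, so T'/T = √(9.788/9.798) = 0.999490.
In 43200 s of true time the clock registers 43200/0.999490 = 43222.1 s, so it gains 22 s.

gain 22 s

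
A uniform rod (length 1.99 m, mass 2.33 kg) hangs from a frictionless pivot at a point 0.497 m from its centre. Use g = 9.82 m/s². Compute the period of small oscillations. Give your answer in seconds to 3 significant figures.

2.16 s

For a physical pendulum T = 2π√(I/(mgd)), with d = 0.4970 m from pivot to centre of mass.
I_cm = mL²/12 = 2.33 × 1.99²/12 = 0.7689 kg·m²; I = I_cm + md² = 0.7689 + 2.33 × 0.4970² = 1.344 kg·m².
T = 2π√(1.344/(2.33 × 9.82 × 0.4970)) = 2.16 s.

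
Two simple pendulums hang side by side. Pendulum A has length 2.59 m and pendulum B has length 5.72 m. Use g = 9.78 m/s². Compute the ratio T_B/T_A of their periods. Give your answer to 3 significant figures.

T ∝ √L, so T_B/T_A = √(L_B/L_A) = √(5.72/2.59) = 1.49.

1.49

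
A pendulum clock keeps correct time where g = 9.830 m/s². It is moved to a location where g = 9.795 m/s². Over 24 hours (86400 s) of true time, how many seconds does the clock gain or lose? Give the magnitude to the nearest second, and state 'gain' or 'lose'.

The clock's period scales as T ∝ 1/√g, so T'/T = √(9.830/9.795) = 1.00179.
In 86400 s of true time the clock registers 86400/1.00179 = 86246.0 s, so it loses 154 s.

lose 154 s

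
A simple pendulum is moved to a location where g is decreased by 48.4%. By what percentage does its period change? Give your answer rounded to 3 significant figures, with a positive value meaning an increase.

39.2%

T ∝ 1/√g, so T'/T = 1/√(0.5160) = 1.392.
Percentage change in T = (1.392 − 1) × 100% = 39.2%.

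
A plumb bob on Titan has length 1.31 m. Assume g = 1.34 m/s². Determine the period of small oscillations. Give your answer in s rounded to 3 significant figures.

T = 2π√(L/g) = 2π√(1.31/1.34) = 2π × 0.9887 = 6.21 s.

6.21 s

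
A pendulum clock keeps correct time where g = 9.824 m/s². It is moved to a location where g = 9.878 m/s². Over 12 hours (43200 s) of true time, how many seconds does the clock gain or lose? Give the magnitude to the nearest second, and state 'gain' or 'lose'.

The clock's period scales as T ∝ 1/√g, so T'/T = √(9.824/9.878) = 0.997263.
In 43200 s of true time the clock registers 43200/0.997263 = 43318.6 s, so it gains 119 s.

gain 119 s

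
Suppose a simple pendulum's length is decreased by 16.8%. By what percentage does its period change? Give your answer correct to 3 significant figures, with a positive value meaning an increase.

T ∝ √L, so T'/T = √(0.8320) = 0.9121.
Percentage change in T = (0.9121 − 1) × 100% = -8.79%.

-8.79%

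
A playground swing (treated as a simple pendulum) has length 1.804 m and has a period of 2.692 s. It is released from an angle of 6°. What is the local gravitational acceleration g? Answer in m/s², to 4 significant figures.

9.828 m/s²

From T = 2π√(L/g), g = 4π²L/T² = 4π² × 1.804/2.6920² = 9.828 m/s².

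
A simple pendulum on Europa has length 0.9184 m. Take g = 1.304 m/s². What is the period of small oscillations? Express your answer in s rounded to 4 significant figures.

5.273 s

T = 2π√(L/g) = 2π√(0.9184/1.304) = 2π × 0.83922 = 5.273 s.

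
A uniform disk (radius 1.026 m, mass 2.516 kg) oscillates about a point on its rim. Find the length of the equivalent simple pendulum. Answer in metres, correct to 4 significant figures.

1.539 m

The equivalent simple-pendulum length is L_eq = I/(md), where I is about the pivot and d = 1.0260 m.
I_cm = ½mR² = 1.3243 kg·m², so I = I_cm + md² = 1.3243 + 2.6485 = 3.9728 kg·m².
L_eq = 3.9728/(2.516 × 1.0260) = 1.539 m.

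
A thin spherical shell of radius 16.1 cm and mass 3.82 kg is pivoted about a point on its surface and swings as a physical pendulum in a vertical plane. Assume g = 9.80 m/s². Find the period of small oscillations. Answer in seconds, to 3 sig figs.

1.04 s

I_cm = (2/3)mr² = 0.06601 kg·m². The pivot is at distance d = 0.161 m from the centre of mass.
By the parallel-axis theorem, I = I_cm + md² = 0.06601 + 0.09902 = 0.1650 kg·m².
T = 2π√(I/(mgd)) = 2π√(0.1650/(3.82 × 9.80 × 0.161)) = 1.04 s.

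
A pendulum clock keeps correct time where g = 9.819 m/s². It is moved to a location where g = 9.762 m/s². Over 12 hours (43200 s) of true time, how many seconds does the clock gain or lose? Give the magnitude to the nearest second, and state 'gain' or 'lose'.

The clock's period scales as T ∝ 1/√g, so T'/T = √(9.819/9.762) = 1.00292.
In 43200 s of true time the clock registers 43200/1.00292 = 43074.4 s, so it loses 126 s.

lose 126 s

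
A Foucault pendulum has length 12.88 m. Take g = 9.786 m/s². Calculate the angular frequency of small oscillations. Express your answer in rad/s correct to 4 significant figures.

ω = √(g/L) = √(9.786/12.88) = 0.8717 rad/s.

0.8717 rad/s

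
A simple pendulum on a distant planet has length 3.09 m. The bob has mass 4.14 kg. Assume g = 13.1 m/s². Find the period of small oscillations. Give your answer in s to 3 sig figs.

3.05 s

T = 2π√(L/g) = 2π√(3.09/13.1) = 2π × 0.4857 = 3.05 s.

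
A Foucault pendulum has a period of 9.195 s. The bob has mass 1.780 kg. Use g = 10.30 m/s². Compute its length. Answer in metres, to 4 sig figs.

From T = 2π√(L/g), L = gT²/(4π²) = 10.30 × 9.1950²/(4π²) = 22.06 m.

22.06 m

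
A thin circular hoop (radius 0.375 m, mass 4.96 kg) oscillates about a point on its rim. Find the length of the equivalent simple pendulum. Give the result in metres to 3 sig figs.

The equivalent simple-pendulum length is L_eq = I/(md), where I is about the pivot and d = 0.3750 m.
I_cm = mR² = 0.6975 kg·m², so I = I_cm + md² = 0.6975 + 0.6975 = 1.395 kg·m².
L_eq = 1.395/(4.96 × 0.3750) = 0.750 m.

0.750 m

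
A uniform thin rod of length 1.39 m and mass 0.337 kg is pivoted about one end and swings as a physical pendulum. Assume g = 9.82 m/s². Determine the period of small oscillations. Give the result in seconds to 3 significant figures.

1.93 s

For a physical pendulum T = 2π√(I/(mgd)), with d = 0.6950 m from pivot to centre of mass.
I_cm = mL²/12 = 0.337 × 1.39²/12 = 0.05426 kg·m²; I = I_cm + md² = 0.05426 + 0.337 × 0.6950² = 0.2170 kg·m².
T = 2π√(0.2170/(0.337 × 9.82 × 0.6950)) = 1.93 s.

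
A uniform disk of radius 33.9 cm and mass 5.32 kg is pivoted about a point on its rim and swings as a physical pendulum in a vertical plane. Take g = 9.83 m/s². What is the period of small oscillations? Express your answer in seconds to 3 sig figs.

I_cm = ½mr² = 0.3057 kg·m². The pivot is at distance d = 0.339 m from the centre of mass.
By the parallel-axis theorem, I = I_cm + md² = 0.3057 + 0.6114 = 0.9171 kg·m².
T = 2π√(I/(mgd)) = 2π√(0.9171/(5.32 × 9.83 × 0.339)) = 1.43 s.

1.43 s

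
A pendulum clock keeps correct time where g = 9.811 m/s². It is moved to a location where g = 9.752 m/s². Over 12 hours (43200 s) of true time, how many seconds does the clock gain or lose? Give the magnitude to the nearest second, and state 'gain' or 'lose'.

lose 130 s

The clock's period scales as T ∝ 1/√g, so T'/T = √(9.811/9.752) = 1.00302.
In 43200 s of true time the clock registers 43200/1.00302 = 43069.9 s, so it loses 130 s.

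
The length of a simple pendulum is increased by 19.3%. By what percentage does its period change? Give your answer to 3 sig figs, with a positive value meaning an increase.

9.22%

T ∝ √L, so T'/T = √(1.193) = 1.092.
Percentage change in T = (1.092 − 1) × 100% = 9.22%.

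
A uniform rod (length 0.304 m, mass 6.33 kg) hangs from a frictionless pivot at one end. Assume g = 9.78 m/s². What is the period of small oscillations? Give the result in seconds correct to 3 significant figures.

For a physical pendulum T = 2π√(I/(mgd)), with d = 0.1520 m from pivot to centre of mass.
I_cm = mL²/12 = 6.33 × 0.304²/12 = 0.04875 kg·m²; I = I_cm + md² = 0.04875 + 6.33 × 0.1520² = 0.1950 kg·m².
T = 2π√(0.1950/(6.33 × 9.78 × 0.1520)) = 0.904 s.

0.904 s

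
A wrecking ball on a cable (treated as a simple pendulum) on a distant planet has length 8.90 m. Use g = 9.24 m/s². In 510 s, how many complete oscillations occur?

82

T = 2π√(L/g) = 2π√(8.90/9.24) = 6.167 s.
Number of complete oscillations = ⌊510/6.167⌋ = ⌊82.70⌋ = 82.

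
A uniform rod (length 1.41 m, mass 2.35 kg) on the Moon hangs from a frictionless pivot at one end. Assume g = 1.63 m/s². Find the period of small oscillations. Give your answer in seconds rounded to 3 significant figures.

4.77 s

For a physical pendulum T = 2π√(I/(mgd)), with d = 0.7050 m from pivot to centre of mass.
I_cm = mL²/12 = 2.35 × 1.41²/12 = 0.3893 kg·m²; I = I_cm + md² = 0.3893 + 2.35 × 0.7050² = 1.557 kg·m².
T = 2π√(1.557/(2.35 × 1.63 × 0.7050)) = 4.77 s.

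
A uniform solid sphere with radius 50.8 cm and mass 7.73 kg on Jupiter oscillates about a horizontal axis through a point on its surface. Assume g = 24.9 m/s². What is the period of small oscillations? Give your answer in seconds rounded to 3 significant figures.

1.06 s

I_cm = (2/5)mr² = 0.7979 kg·m². The pivot is at distance d = 0.508 m from the centre of mass.
By the parallel-axis theorem, I = I_cm + md² = 0.7979 + 1.995 = 2.793 kg·m².
T = 2π√(I/(mgd)) = 2π√(2.793/(7.73 × 24.9 × 0.508)) = 1.06 s.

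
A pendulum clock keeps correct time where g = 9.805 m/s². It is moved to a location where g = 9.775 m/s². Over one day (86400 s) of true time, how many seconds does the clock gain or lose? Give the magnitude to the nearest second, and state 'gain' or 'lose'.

The clock's period scales as T ∝ 1/√g, so T'/T = √(9.805/9.775) = 1.00153.
In 86400 s of true time the clock registers 86400/1.00153 = 86267.7 s, so it loses 132 s.

lose 132 s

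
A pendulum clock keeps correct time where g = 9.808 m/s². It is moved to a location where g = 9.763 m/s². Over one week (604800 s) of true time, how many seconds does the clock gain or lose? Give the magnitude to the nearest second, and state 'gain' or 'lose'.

lose 1389 s

The clock's period scales as T ∝ 1/√g, so T'/T = √(9.808/9.763) = 1.00230.
In 604800 s of true time the clock registers 604800/1.00230 = 603411.0 s, so it loses 1389 s.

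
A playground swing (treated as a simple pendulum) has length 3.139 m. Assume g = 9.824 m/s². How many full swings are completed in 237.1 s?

66

T = 2π√(L/g) = 2π√(3.139/9.824) = 3.5517 s.
Number of complete oscillations = ⌊237.1/3.5517⌋ = ⌊66.758⌋ = 66.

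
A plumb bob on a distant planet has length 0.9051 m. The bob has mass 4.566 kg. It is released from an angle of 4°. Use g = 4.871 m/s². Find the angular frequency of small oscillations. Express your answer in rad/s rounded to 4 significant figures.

2.320 rad/s

ω = √(g/L) = √(4.871/0.9051) = 2.320 rad/s.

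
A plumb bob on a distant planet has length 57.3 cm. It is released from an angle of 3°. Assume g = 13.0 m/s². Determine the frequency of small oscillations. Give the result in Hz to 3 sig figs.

T = 2π√(L/g) = 2π√(0.573/13.0) = 1.319 s, so f = 1/T = 0.758 Hz.

0.758 Hz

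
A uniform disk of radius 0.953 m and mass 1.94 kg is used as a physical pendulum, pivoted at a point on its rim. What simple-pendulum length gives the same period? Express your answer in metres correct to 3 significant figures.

1.43 m

The equivalent simple-pendulum length is L_eq = I/(md), where I is about the pivot and d = 0.9530 m.
I_cm = ½mR² = 0.8810 kg·m², so I = I_cm + md² = 0.8810 + 1.762 = 2.643 kg·m².
L_eq = 2.643/(1.94 × 0.9530) = 1.43 m.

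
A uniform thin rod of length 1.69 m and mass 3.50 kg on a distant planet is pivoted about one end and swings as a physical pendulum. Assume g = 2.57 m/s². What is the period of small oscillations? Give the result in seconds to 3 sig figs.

For a physical pendulum T = 2π√(I/(mgd)), with d = 0.8450 m from pivot to centre of mass.
I_cm = mL²/12 = 3.50 × 1.69²/12 = 0.8330 kg·m²; I = I_cm + md² = 0.8330 + 3.50 × 0.8450² = 3.332 kg·m².
T = 2π√(3.332/(3.50 × 2.57 × 0.8450)) = 4.16 s.

4.16 s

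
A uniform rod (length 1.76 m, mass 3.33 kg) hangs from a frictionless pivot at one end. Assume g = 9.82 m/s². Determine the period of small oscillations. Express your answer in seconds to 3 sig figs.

2.17 s

For a physical pendulum T = 2π√(I/(mgd)), with d = 0.8800 m from pivot to centre of mass.
I_cm = mL²/12 = 3.33 × 1.76²/12 = 0.8596 kg·m²; I = I_cm + md² = 0.8596 + 3.33 × 0.8800² = 3.438 kg·m².
T = 2π√(3.438/(3.33 × 9.82 × 0.8800)) = 2.17 s.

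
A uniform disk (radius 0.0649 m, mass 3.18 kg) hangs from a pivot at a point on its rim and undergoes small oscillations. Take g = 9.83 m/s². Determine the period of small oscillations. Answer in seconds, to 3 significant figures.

I_cm = ½mr² = 0.006697 kg·m². The pivot is at distance d = 0.0649 m from the centre of mass.
By the parallel-axis theorem, I = I_cm + md² = 0.006697 + 0.01339 = 0.02009 kg·m².
T = 2π√(I/(mgd)) = 2π√(0.02009/(3.18 × 9.83 × 0.0649)) = 0.625 s.

0.625 s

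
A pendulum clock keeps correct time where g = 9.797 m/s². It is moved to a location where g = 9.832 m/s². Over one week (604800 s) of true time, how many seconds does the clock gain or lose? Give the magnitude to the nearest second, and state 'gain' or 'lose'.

gain 1079 s

The clock's period scales as T ∝ 1/√g, so T'/T = √(9.797/9.832) = 0.998219.
In 604800 s of true time the clock registers 604800/0.998219 = 605879.4 s, so it gains 1079 s.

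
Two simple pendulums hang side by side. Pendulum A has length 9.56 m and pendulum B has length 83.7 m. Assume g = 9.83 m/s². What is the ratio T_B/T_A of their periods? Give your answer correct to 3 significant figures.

T ∝ √L, so T_B/T_A = √(L_B/L_A) = √(83.7/9.56) = 2.96.

2.96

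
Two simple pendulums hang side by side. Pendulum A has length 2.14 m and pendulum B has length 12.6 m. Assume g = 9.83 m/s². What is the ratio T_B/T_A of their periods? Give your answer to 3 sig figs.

2.43

T ∝ √L, so T_B/T_A = √(L_B/L_A) = √(12.6/2.14) = 2.43.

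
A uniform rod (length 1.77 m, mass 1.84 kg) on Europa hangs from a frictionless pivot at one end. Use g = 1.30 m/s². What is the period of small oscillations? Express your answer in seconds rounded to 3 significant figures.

5.99 s

For a physical pendulum T = 2π√(I/(mgd)), with d = 0.8850 m from pivot to centre of mass.
I_cm = mL²/12 = 1.84 × 1.77²/12 = 0.4804 kg·m²; I = I_cm + md² = 0.4804 + 1.84 × 0.8850² = 1.922 kg·m².
T = 2π√(1.922/(1.84 × 1.30 × 0.8850)) = 5.99 s.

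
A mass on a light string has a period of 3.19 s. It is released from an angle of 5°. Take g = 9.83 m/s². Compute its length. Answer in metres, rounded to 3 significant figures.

2.53 m

From T = 2π√(L/g), L = gT²/(4π²) = 9.83 × 3.190²/(4π²) = 2.53 m.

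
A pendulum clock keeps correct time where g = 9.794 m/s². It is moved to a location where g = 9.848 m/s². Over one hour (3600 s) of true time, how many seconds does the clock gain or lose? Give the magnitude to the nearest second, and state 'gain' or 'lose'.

The clock's period scales as T ∝ 1/√g, so T'/T = √(9.794/9.848) = 0.997255.
In 3600 s of true time the clock registers 3600/0.997255 = 3609.9 s, so it gains 10 s.

gain 10 s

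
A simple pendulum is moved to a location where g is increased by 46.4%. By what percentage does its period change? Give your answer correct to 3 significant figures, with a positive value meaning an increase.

-17.4%

T ∝ 1/√g, so T'/T = 1/√(1.464) = 0.8265.
Percentage change in T = (0.8265 − 1) × 100% = -17.4%.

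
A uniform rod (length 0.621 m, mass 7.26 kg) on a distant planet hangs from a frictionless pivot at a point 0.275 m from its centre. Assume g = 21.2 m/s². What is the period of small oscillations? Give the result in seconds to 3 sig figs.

0.854 s

For a physical pendulum T = 2π√(I/(mgd)), with d = 0.2750 m from pivot to centre of mass.
I_cm = mL²/12 = 7.26 × 0.621²/12 = 0.2333 kg·m²; I = I_cm + md² = 0.2333 + 7.26 × 0.2750² = 0.7824 kg·m².
T = 2π√(0.7824/(7.26 × 21.2 × 0.2750)) = 0.854 s.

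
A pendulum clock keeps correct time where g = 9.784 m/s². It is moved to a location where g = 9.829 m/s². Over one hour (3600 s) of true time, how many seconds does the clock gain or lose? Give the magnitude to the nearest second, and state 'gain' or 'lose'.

gain 8 s

The clock's period scales as T ∝ 1/√g, so T'/T = √(9.784/9.829) = 0.997708.
In 3600 s of true time the clock registers 3600/0.997708 = 3608.3 s, so it gains 8 s.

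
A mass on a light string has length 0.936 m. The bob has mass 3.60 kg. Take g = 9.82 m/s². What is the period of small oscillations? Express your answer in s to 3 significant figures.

1.94 s

T = 2π√(L/g) = 2π√(0.936/9.82) = 2π × 0.3087 = 1.94 s.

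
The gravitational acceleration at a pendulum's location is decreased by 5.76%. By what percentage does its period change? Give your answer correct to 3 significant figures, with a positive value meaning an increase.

3.01%

T ∝ 1/√g, so T'/T = 1/√(0.9424) = 1.030.
Percentage change in T = (1.030 − 1) × 100% = 3.01%.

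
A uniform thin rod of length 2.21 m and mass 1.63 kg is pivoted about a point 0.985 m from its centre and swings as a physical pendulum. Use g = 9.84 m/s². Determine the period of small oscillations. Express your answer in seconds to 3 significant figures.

For a physical pendulum T = 2π√(I/(mgd)), with d = 0.9850 m from pivot to centre of mass.
I_cm = mL²/12 = 1.63 × 2.21²/12 = 0.6634 kg·m²; I = I_cm + md² = 0.6634 + 1.63 × 0.9850² = 2.245 kg·m².
T = 2π√(2.245/(1.63 × 9.84 × 0.9850)) = 2.37 s.

2.37 s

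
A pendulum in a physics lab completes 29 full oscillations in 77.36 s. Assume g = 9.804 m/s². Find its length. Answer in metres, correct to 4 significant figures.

T = 77.36/29 = 2.6676 s.
From T = 2π√(L/g), L = gT²/(4π²) = 9.804 × 2.6676²/(4π²) = 1.767 m.

1.767 m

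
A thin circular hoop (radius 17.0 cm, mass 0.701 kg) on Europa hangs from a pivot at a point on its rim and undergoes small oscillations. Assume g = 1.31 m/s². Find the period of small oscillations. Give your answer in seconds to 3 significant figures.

I_cm = mr² = 0.02026 kg·m². The pivot is at distance d = 0.170 m from the centre of mass.
By the parallel-axis theorem, I = I_cm + md² = 0.02026 + 0.02026 = 0.04052 kg·m².
T = 2π√(I/(mgd)) = 2π√(0.04052/(0.701 × 1.31 × 0.170)) = 3.20 s.

3.20 s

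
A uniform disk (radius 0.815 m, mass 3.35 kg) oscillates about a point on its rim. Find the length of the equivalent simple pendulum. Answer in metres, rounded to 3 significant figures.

1.22 m

The equivalent simple-pendulum length is L_eq = I/(md), where I is about the pivot and d = 0.8150 m.
I_cm = ½mR² = 1.113 kg·m², so I = I_cm + md² = 1.113 + 2.225 = 3.338 kg·m².
L_eq = 3.338/(3.35 × 0.8150) = 1.22 m.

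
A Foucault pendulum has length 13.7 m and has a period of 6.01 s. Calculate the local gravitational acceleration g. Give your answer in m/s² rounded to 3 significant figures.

15.0 m/s²

From T = 2π√(L/g), g = 4π²L/T² = 4π² × 13.7/6.010² = 15.0 m/s².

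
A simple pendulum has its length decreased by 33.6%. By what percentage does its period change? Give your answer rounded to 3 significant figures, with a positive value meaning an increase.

-18.5%

T ∝ √L, so T'/T = √(0.6640) = 0.8149.
Percentage change in T = (0.8149 − 1) × 100% = -18.5%.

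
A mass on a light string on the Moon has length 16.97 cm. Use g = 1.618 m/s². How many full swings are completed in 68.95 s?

33

T = 2π√(L/g) = 2π√(0.1697/1.618) = 2.0348 s.
Number of complete oscillations = ⌊68.95/2.0348⌋ = ⌊33.885⌋ = 33.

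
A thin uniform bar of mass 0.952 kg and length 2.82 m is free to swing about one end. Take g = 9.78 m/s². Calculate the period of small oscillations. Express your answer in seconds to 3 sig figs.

For a physical pendulum T = 2π√(I/(mgd)), with d = 1.410 m from pivot to centre of mass.
I_cm = mL²/12 = 0.952 × 2.82²/12 = 0.6309 kg·m²; I = I_cm + md² = 0.6309 + 0.952 × 1.410² = 2.524 kg·m².
T = 2π√(2.524/(0.952 × 9.78 × 1.410)) = 2.75 s.

2.75 s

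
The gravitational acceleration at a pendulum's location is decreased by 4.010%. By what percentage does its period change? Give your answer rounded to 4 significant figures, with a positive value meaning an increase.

2.067%

T ∝ 1/√g, so T'/T = 1/√(0.95990) = 1.0207.
Percentage change in T = (1.0207 − 1) × 100% = 2.067%.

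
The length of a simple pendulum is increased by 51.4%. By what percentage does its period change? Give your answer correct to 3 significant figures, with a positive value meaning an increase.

T ∝ √L, so T'/T = √(1.514) = 1.230.
Percentage change in T = (1.230 − 1) × 100% = 23.0%.

23.0%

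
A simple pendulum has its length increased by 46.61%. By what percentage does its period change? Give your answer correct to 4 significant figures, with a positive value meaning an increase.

T ∝ √L, so T'/T = √(1.4661) = 1.2108.
Percentage change in T = (1.2108 − 1) × 100% = 21.08%.

21.08%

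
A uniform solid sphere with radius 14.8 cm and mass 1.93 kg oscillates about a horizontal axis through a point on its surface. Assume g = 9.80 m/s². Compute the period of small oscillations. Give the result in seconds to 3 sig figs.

I_cm = (2/5)mr² = 0.01691 kg·m². The pivot is at distance d = 0.148 m from the centre of mass.
By the parallel-axis theorem, I = I_cm + md² = 0.01691 + 0.04227 = 0.05918 kg·m².
T = 2π√(I/(mgd)) = 2π√(0.05918/(1.93 × 9.80 × 0.148)) = 0.914 s.

0.914 s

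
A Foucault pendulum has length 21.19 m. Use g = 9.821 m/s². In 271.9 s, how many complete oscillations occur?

29

T = 2π√(L/g) = 2π√(21.19/9.821) = 9.2293 s.
Number of complete oscillations = ⌊271.9/9.2293⌋ = ⌊29.461⌋ = 29.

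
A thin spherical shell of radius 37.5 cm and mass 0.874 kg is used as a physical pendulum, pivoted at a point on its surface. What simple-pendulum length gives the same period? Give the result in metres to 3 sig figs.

The equivalent simple-pendulum length is L_eq = I/(md), where I is about the pivot and d = 0.3750 m.
I_cm = (2/3)mR² = 0.08194 kg·m², so I = I_cm + md² = 0.08194 + 0.1229 = 0.2048 kg·m².
L_eq = 0.2048/(0.874 × 0.3750) = 0.625 m.

0.625 m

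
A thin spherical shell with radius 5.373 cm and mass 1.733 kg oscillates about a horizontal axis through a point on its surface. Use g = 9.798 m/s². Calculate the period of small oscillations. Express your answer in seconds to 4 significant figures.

I_cm = (2/3)mr² = 0.0033353 kg·m². The pivot is at distance d = 0.05373 m from the centre of mass.
By the parallel-axis theorem, I = I_cm + md² = 0.0033353 + 0.0050030 = 0.0083384 kg·m².
T = 2π√(I/(mgd)) = 2π√(0.0083384/(1.733 × 9.798 × 0.05373)) = 0.6007 s.

0.6007 s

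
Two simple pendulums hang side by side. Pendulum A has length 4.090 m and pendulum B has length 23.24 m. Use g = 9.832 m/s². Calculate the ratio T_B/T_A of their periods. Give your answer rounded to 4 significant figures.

2.384

T ∝ √L, so T_B/T_A = √(L_B/L_A) = √(23.24/4.090) = 2.384.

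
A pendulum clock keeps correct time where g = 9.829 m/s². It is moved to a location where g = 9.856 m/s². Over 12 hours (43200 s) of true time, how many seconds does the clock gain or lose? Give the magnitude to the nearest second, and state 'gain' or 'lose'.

The clock's period scales as T ∝ 1/√g, so T'/T = √(9.829/9.856) = 0.998629.
In 43200 s of true time the clock registers 43200/0.998629 = 43259.3 s, so it gains 59 s.

gain 59 s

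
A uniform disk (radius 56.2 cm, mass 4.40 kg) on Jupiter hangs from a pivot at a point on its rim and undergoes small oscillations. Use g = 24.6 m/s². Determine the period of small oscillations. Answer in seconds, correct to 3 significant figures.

I_cm = ½mr² = 0.6949 kg·m². The pivot is at distance d = 0.562 m from the centre of mass.
By the parallel-axis theorem, I = I_cm + md² = 0.6949 + 1.390 = 2.085 kg·m².
T = 2π√(I/(mgd)) = 2π√(2.085/(4.40 × 24.6 × 0.562)) = 1.16 s.

1.16 s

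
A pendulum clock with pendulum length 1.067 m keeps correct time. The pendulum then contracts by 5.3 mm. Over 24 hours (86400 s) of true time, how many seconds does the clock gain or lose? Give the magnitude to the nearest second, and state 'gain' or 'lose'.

T ∝ √L, so T'/T = √(1.06170/1.067) = 0.997513.
In 86400 s of true time the clock registers 86400/0.997513 = 86615.4 s, so it gains 215 s.

gain 215 s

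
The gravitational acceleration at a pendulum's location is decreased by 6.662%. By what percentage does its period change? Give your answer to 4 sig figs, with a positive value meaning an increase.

3.507%

T ∝ 1/√g, so T'/T = 1/√(0.93338) = 1.0351.
Percentage change in T = (1.0351 − 1) × 100% = 3.507%.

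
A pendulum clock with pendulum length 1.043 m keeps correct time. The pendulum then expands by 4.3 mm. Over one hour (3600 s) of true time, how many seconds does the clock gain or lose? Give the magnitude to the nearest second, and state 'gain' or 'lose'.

T ∝ √L, so T'/T = √(1.04730/1.043) = 1.00206.
In 3600 s of true time the clock registers 3600/1.00206 = 3592.6 s, so it loses 7 s.

lose 7 s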